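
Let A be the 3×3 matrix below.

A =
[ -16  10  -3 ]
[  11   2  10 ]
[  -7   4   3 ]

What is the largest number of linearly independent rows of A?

3

Row reduce to echelon form.
R2 ← R2 + (11/16)·R1: [0, 71/8, 127/16]
R3 ← R3 − (7/16)·R1: [0, -3/8, 69/16]
R3 ← R3 + (3/71)·R2: [0, 0, 330/71]
Echelon form has 3 nonzero rows, so rank(A) = 3.
The rank gives the maximum number of linearly independent rows: 3.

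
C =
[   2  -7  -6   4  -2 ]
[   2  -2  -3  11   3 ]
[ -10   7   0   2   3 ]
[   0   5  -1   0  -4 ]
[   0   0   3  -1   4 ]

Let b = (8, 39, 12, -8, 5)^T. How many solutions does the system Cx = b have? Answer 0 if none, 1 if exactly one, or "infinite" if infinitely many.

Row reduce the augmented matrix [C | b].
R2 ← R2 − R1: [0, 5, 3, 7, 5, 31]
R3 ← R3 + (5)·R1: [0, -28, -30, 22, -7, 52]
R3 ← R3 + (28/5)·R2: [0, 0, -66/5, 306/5, 21, 1128/5]
R4 ← R4 − R2: [0, 0, -4, -7, -9, -39]
R4 ← R4 − (10/33)·R3: [0, 0, 0, -281/11, -169/11, -1181/11]
R5 ← R5 + (5/22)·R3: [0, 0, 0, 142/11, 193/22, 619/11]
R5 ← R5 + (142/281)·R4: [0, 0, 0, 0, 567/562, 567/281]
The echelon form has 5 nonzero rows, and every pivot lies in the first 5 columns, so rank(C) = rank([C|b]) = 5.
The system is consistent.
rank = 5 = number of unknowns, so the solution is unique.

1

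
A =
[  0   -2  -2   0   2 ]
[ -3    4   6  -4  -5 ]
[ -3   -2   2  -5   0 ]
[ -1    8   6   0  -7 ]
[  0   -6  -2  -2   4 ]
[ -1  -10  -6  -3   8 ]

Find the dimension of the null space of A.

2

Row reduce to echelon form.
Swap R1 ↔ R2
R3 ← R3 − R1: [0, -6, -4, -1, 5]
R4 ← R4 − (1/3)·R1: [0, 20/3, 4, 4/3, -16/3]
R6 ← R6 − (1/3)·R1: [0, -34/3, -8, -5/3, 29/3]
R3 ← R3 − (3)·R2: [0, 0, 2, -1, -1]
R4 ← R4 + (10/3)·R2: [0, 0, -8/3, 4/3, 4/3]
R5 ← R5 − (3)·R2: [0, 0, 4, -2, -2]
R6 ← R6 − (17/3)·R2: [0, 0, 10/3, -5/3, -5/3]
R4 ← R4 + (4/3)·R3: [0, 0, 0, 0, 0]
R5 ← R5 − (2)·R3: [0, 0, 0, 0, 0]
R6 ← R6 − (5/3)·R3: [0, 0, 0, 0, 0]
3 nonzero rows, so rank(A) = 3.
A has 5 columns; by rank–nullity, nullity = 5 − 3 = 2.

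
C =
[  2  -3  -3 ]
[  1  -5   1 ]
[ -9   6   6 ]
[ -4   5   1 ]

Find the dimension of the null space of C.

0

Row reduce to echelon form.
R2 ← R2 − (1/2)·R1: [0, -7/2, 5/2]
R3 ← R3 + (9/2)·R1: [0, -15/2, -15/2]
R4 ← R4 + (2)·R1: [0, -1, -5]
R3 ← R3 − (15/7)·R2: [0, 0, -90/7]
R4 ← R4 − (2/7)·R2: [0, 0, -40/7]
R4 ← R4 − (4/9)·R3: [0, 0, 0]
3 nonzero rows, so rank(C) = 3.
C has 3 columns; by rank–nullity, nullity = 3 − 3 = 0.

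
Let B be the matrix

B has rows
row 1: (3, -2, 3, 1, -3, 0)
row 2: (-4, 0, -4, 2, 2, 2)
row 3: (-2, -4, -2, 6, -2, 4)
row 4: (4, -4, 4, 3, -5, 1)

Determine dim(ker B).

Row reduce to echelon form.
R2 ← R2 + (4/3)·R1: [0, -8/3, 0, 10/3, -2, 2]
R3 ← R3 + (2/3)·R1: [0, -16/3, 0, 20/3, -4, 4]
R4 ← R4 − (4/3)·R1: [0, -4/3, 0, 5/3, -1, 1]
R3 ← R3 − (2)·R2: [0, 0, 0, 0, 0, 0]
R4 ← R4 − (1/2)·R2: [0, 0, 0, 0, 0, 0]
2 nonzero rows, so rank(B) = 2.
B has 6 columns; by rank–nullity, nullity = 6 − 2 = 4.

4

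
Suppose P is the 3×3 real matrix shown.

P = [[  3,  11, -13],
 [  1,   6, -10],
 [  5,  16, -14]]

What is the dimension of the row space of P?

Row reduce to echelon form.
R2 ← R2 − (1/3)·R1: [0, 7/3, -17/3]
R3 ← R3 − (5/3)·R1: [0, -7/3, 23/3]
R3 ← R3 + R2: [0, 0, 2]
Echelon form has 3 nonzero rows, so rank(P) = 3.
The row space has dimension equal to the rank: 3.

3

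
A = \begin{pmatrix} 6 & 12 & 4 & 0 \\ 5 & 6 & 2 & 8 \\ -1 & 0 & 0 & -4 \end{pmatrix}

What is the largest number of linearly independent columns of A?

2

Row reduce to echelon form.
R2 ← R2 − (5/6)·R1: [0, -4, -4/3, 8]
R3 ← R3 + (1/6)·R1: [0, 2, 2/3, -4]
R3 ← R3 + (1/2)·R2: [0, 0, 0, 0]
Echelon form has 2 nonzero rows, so rank(A) = 2.
The rank gives the maximum number of linearly independent columns: 2.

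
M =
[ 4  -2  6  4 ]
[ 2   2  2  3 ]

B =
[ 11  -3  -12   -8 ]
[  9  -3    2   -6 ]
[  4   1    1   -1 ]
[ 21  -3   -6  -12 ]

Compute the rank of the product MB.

First compute MB:
[[134, -12, -70, -74],
 [111, -19, -36, -66]]
Now row reduce the product.
R2 ← R2 − (111/134)·R1: [0, -607/67, 1473/67, -315/67]
2 nonzero rows, so rank(MB) = 2.

2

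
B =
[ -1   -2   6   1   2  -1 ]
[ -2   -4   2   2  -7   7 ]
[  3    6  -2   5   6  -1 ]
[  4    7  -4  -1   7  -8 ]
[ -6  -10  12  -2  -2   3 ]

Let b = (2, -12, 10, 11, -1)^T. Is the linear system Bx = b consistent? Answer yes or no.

Row reduce the augmented matrix [B | b].
R2 ← R2 − (2)·R1: [0, 0, -10, 0, -11, 9, -16]
R3 ← R3 + (3)·R1: [0, 0, 16, 8, 12, -4, 16]
R4 ← R4 + (4)·R1: [0, -1, 20, 3, 15, -12, 19]
R5 ← R5 − (6)·R1: [0, 2, -24, -8, -14, 9, -13]
Swap R2 ↔ R4
R5 ← R5 + (2)·R2: [0, 0, 16, -2, 16, -15, 25]
R4 ← R4 + (5/8)·R3: [0, 0, 0, 5, -7/2, 13/2, -6]
R5 ← R5 − R3: [0, 0, 0, -10, 4, -11, 9]
R5 ← R5 + (2)·R4: [0, 0, 0, 0, -3, 2, -3]
The echelon form has 5 nonzero rows, and every pivot lies in the first 6 columns, so rank(B) = rank([B|b]) = 5.
The system is consistent.

yes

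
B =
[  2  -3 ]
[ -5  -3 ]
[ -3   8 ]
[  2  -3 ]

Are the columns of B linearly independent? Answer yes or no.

Row reduce B to echelon form.
R2 ← R2 + (5/2)·R1: [0, -21/2]
R3 ← R3 + (3/2)·R1: [0, 7/2]
R4 ← R4 − R1: [0, 0]
R3 ← R3 + (1/3)·R2: [0, 0]
2 pivots among 2 columns.
Every column is a pivot column, so the columns are linearly independent.

yes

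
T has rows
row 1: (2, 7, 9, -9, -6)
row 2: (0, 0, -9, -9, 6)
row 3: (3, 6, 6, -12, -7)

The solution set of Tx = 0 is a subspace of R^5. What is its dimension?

2

Row reduce to echelon form.
R3 ← R3 − (3/2)·R1: [0, -9/2, -15/2, 3/2, 2]
Swap R2 ↔ R3
3 nonzero rows, so rank(T) = 3.
T has 5 columns; by rank–nullity, nullity = 5 − 3 = 2.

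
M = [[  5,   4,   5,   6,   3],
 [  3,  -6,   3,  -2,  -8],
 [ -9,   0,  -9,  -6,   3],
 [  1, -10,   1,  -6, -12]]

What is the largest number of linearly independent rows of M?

Row reduce to echelon form.
R2 ← R2 − (3/5)·R1: [0, -42/5, 0, -28/5, -49/5]
R3 ← R3 + (9/5)·R1: [0, 36/5, 0, 24/5, 42/5]
R4 ← R4 − (1/5)·R1: [0, -54/5, 0, -36/5, -63/5]
R3 ← R3 + (6/7)·R2: [0, 0, 0, 0, 0]
R4 ← R4 − (9/7)·R2: [0, 0, 0, 0, 0]
Echelon form has 2 nonzero rows, so rank(M) = 2.
The rank gives the maximum number of linearly independent rows: 2.

2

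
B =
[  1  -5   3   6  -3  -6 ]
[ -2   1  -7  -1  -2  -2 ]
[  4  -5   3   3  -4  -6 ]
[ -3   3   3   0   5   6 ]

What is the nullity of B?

3

Row reduce to echelon form.
R2 ← R2 + (2)·R1: [0, -9, -1, 11, -8, -14]
R3 ← R3 − (4)·R1: [0, 15, -9, -21, 8, 18]
R4 ← R4 + (3)·R1: [0, -12, 12, 18, -4, -12]
R3 ← R3 + (5/3)·R2: [0, 0, -32/3, -8/3, -16/3, -16/3]
R4 ← R4 − (4/3)·R2: [0, 0, 40/3, 10/3, 20/3, 20/3]
R4 ← R4 + (5/4)·R3: [0, 0, 0, 0, 0, 0]
3 nonzero rows, so rank(B) = 3.
B has 6 columns; by rank–nullity, nullity = 6 − 3 = 3.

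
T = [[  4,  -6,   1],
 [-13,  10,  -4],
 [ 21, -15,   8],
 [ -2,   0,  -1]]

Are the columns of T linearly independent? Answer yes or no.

yes

Row reduce T to echelon form.
R2 ← R2 + (13/4)·R1: [0, -19/2, -3/4]
R3 ← R3 − (21/4)·R1: [0, 33/2, 11/4]
R4 ← R4 + (1/2)·R1: [0, -3, -1/2]
R3 ← R3 + (33/19)·R2: [0, 0, 55/38]
R4 ← R4 − (6/19)·R2: [0, 0, -5/19]
R4 ← R4 + (2/11)·R3: [0, 0, 0]
3 pivots among 3 columns.
Every column is a pivot column, so the columns are linearly independent.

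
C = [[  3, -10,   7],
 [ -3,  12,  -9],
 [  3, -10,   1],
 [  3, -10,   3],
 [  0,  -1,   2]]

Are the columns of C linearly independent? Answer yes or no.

yes

Row reduce C to echelon form.
R2 ← R2 + R1: [0, 2, -2]
R3 ← R3 − R1: [0, 0, -6]
R4 ← R4 − R1: [0, 0, -4]
R5 ← R5 + (1/2)·R2: [0, 0, 1]
R4 ← R4 − (2/3)·R3: [0, 0, 0]
R5 ← R5 + (1/6)·R3: [0, 0, 0]
3 pivots among 3 columns.
Every column is a pivot column, so the columns are linearly independent.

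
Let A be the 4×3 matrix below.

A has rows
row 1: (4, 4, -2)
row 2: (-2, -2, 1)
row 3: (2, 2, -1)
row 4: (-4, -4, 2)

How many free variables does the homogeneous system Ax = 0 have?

2

Row reduce to echelon form.
R2 ← R2 + (1/2)·R1: [0, 0, 0]
R3 ← R3 − (1/2)·R1: [0, 0, 0]
R4 ← R4 + R1: [0, 0, 0]
1 nonzero row, so rank(A) = 1.
A has 3 columns; by rank–nullity, nullity = 3 − 1 = 2.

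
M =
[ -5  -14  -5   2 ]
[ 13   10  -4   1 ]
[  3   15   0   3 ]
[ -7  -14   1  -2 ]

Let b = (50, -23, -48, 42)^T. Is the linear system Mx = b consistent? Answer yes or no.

yes

Row reduce the augmented matrix [M | b].
R2 ← R2 + (13/5)·R1: [0, -132/5, -17, 31/5, 107]
R3 ← R3 + (3/5)·R1: [0, 33/5, -3, 21/5, -18]
R4 ← R4 − (7/5)·R1: [0, 28/5, 8, -24/5, -28]
R3 ← R3 + (1/4)·R2: [0, 0, -29/4, 23/4, 35/4]
R4 ← R4 + (7/33)·R2: [0, 0, 145/33, -115/33, -175/33]
R4 ← R4 + (20/33)·R3: [0, 0, 0, 0, 0]
The echelon form has 3 nonzero rows, and every pivot lies in the first 4 columns, so rank(M) = rank([M|b]) = 3.
The system is consistent.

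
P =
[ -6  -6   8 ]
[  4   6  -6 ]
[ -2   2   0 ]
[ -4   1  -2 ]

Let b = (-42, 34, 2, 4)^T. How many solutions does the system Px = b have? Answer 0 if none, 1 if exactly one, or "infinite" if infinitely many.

1

Row reduce the augmented matrix [P | b].
R2 ← R2 + (2/3)·R1: [0, 2, -2/3, 6]
R3 ← R3 − (1/3)·R1: [0, 4, -8/3, 16]
R4 ← R4 − (2/3)·R1: [0, 5, -22/3, 32]
R3 ← R3 − (2)·R2: [0, 0, -4/3, 4]
R4 ← R4 − (5/2)·R2: [0, 0, -17/3, 17]
R4 ← R4 − (17/4)·R3: [0, 0, 0, 0]
The echelon form has 3 nonzero rows, and every pivot lies in the first 3 columns, so rank(P) = rank([P|b]) = 3.
The system is consistent.
rank = 3 = number of unknowns, so the solution is unique.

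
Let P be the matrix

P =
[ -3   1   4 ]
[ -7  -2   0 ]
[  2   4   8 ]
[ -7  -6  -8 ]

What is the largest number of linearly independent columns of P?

Row reduce to echelon form.
R2 ← R2 − (7/3)·R1: [0, -13/3, -28/3]
R3 ← R3 + (2/3)·R1: [0, 14/3, 32/3]
R4 ← R4 − (7/3)·R1: [0, -25/3, -52/3]
R3 ← R3 + (14/13)·R2: [0, 0, 8/13]
R4 ← R4 − (25/13)·R2: [0, 0, 8/13]
R4 ← R4 − R3: [0, 0, 0]
Echelon form has 3 nonzero rows, so rank(P) = 3.
The rank gives the maximum number of linearly independent columns: 3.

3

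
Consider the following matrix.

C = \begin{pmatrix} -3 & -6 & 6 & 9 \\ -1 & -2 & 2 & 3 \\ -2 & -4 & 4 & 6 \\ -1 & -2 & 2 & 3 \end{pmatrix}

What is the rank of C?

1

Row reduce to echelon form.
R2 ← R2 − (1/3)·R1: [0, 0, 0, 0]
R3 ← R3 − (2/3)·R1: [0, 0, 0, 0]
R4 ← R4 − (1/3)·R1: [0, 0, 0, 0]
Echelon form has 1 nonzero row, so rank(C) = 1.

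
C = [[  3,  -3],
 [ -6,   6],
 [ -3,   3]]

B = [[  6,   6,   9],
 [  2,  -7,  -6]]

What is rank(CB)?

First compute CB:
[[ 12,  39,  45],
 [-24, -78, -90],
 [-12, -39, -45]]
Now row reduce the product.
R2 ← R2 + (2)·R1: [0, 0, 0]
R3 ← R3 + R1: [0, 0, 0]
1 nonzero row, so rank(CB) = 1.

1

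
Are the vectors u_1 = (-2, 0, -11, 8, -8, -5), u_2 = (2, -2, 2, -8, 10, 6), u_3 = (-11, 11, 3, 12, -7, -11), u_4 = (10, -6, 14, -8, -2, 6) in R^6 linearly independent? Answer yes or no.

no

Form the matrix with these vectors as rows and row reduce.
R2 ← R2 + R1: [0, -2, -9, 0, 2, 1]
R3 ← R3 − (11/2)·R1: [0, 11, 127/2, -32, 37, 33/2]
R4 ← R4 + (5)·R1: [0, -6, -41, 32, -42, -19]
R3 ← R3 + (11/2)·R2: [0, 0, 14, -32, 48, 22]
R4 ← R4 − (3)·R2: [0, 0, -14, 32, -48, -22]
R4 ← R4 + R3: [0, 0, 0, 0, 0, 0]
3 nonzero rows, so the 4 vectors span a space of dimension 3.
Since 3 < 4, the vectors are linearly dependent.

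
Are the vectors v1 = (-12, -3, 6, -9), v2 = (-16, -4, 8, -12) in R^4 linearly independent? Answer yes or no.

no

Form the matrix with these vectors as rows and row reduce.
R2 ← R2 − (4/3)·R1: [0, 0, 0, 0]
1 nonzero row, so the 2 vectors span a space of dimension 1.
Since 1 < 2, the vectors are linearly dependent.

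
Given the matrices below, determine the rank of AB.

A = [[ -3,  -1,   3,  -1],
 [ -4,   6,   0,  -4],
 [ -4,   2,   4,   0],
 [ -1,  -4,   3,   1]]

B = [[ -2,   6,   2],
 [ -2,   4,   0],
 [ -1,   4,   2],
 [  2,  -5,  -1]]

First compute AB:
[[  3,  -5,   1],
 [-12,  20,  -4],
 [  0,   0,   0],
 [  9, -15,   3]]
Now row reduce the product.
R2 ← R2 + (4)·R1: [0, 0, 0]
R4 ← R4 − (3)·R1: [0, 0, 0]
1 nonzero row, so rank(AB) = 1.

1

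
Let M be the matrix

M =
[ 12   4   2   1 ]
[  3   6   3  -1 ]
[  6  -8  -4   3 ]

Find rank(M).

2

Row reduce to echelon form.
R2 ← R2 − (1/4)·R1: [0, 5, 5/2, -5/4]
R3 ← R3 − (1/2)·R1: [0, -10, -5, 5/2]
R3 ← R3 + (2)·R2: [0, 0, 0, 0]
Echelon form has 2 nonzero rows, so rank(M) = 2.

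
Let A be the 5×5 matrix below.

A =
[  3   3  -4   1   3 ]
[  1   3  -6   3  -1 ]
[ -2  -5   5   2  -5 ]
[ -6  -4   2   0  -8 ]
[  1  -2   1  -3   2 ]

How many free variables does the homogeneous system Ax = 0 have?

Row reduce to echelon form.
R2 ← R2 − (1/3)·R1: [0, 2, -14/3, 8/3, -2]
R3 ← R3 + (2/3)·R1: [0, -3, 7/3, 8/3, -3]
R4 ← R4 + (2)·R1: [0, 2, -6, 2, -2]
R5 ← R5 − (1/3)·R1: [0, -3, 7/3, -10/3, 1]
R3 ← R3 + (3/2)·R2: [0, 0, -14/3, 20/3, -6]
R4 ← R4 − R2: [0, 0, -4/3, -2/3, 0]
R5 ← R5 + (3/2)·R2: [0, 0, -14/3, 2/3, -2]
R4 ← R4 − (2/7)·R3: [0, 0, 0, -18/7, 12/7]
R5 ← R5 − R3: [0, 0, 0, -6, 4]
R5 ← R5 − (7/3)·R4: [0, 0, 0, 0, 0]
4 nonzero rows, so rank(A) = 4.
A has 5 columns; by rank–nullity, nullity = 5 − 4 = 1.

1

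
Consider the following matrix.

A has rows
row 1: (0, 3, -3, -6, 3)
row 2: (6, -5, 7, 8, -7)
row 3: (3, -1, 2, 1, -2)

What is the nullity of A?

3

Row reduce to echelon form.
Swap R1 ↔ R2
R3 ← R3 − (1/2)·R1: [0, 3/2, -3/2, -3, 3/2]
R3 ← R3 − (1/2)·R2: [0, 0, 0, 0, 0]
2 nonzero rows, so rank(A) = 2.
A has 5 columns; by rank–nullity, nullity = 5 − 2 = 3.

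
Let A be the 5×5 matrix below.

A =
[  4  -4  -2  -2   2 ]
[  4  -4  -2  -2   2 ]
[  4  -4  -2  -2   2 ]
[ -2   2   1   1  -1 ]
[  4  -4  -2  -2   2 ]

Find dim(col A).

1

Row reduce to echelon form.
R2 ← R2 − R1: [0, 0, 0, 0, 0]
R3 ← R3 − R1: [0, 0, 0, 0, 0]
R4 ← R4 + (1/2)·R1: [0, 0, 0, 0, 0]
R5 ← R5 − R1: [0, 0, 0, 0, 0]
Echelon form has 1 nonzero row, so rank(A) = 1.
The column space has dimension equal to the rank: 1.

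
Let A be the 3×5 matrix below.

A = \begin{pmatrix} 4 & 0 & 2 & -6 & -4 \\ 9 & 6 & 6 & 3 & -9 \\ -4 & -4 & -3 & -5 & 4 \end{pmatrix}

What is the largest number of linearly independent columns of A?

Row reduce to echelon form.
R2 ← R2 − (9/4)·R1: [0, 6, 3/2, 33/2, 0]
R3 ← R3 + R1: [0, -4, -1, -11, 0]
R3 ← R3 + (2/3)·R2: [0, 0, 0, 0, 0]
Echelon form has 2 nonzero rows, so rank(A) = 2.
The rank gives the maximum number of linearly independent columns: 2.

2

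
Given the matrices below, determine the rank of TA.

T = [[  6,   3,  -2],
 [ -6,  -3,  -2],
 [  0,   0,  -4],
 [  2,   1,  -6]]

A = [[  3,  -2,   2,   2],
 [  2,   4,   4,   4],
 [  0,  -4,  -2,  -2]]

2

First compute TA:
[[ 24,   8,  28,  28],
 [-24,   8, -20, -20],
 [  0,  16,   8,   8],
 [  8,  24,  20,  20]]
Now row reduce the product.
R2 ← R2 + R1: [0, 16, 8, 8]
R4 ← R4 − (1/3)·R1: [0, 64/3, 32/3, 32/3]
R3 ← R3 − R2: [0, 0, 0, 0]
R4 ← R4 − (4/3)·R2: [0, 0, 0, 0]
2 nonzero rows, so rank(TA) = 2.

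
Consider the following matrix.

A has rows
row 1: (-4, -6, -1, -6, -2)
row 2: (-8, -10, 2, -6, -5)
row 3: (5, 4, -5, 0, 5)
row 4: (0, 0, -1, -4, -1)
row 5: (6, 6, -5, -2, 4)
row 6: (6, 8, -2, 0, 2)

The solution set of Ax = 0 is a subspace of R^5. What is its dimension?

Row reduce to echelon form.
R2 ← R2 − (2)·R1: [0, 2, 4, 6, -1]
R3 ← R3 + (5/4)·R1: [0, -7/2, -25/4, -15/2, 5/2]
R5 ← R5 + (3/2)·R1: [0, -3, -13/2, -11, 1]
R6 ← R6 + (3/2)·R1: [0, -1, -7/2, -9, -1]
R3 ← R3 + (7/4)·R2: [0, 0, 3/4, 3, 3/4]
R5 ← R5 + (3/2)·R2: [0, 0, -1/2, -2, -1/2]
R6 ← R6 + (1/2)·R2: [0, 0, -3/2, -6, -3/2]
R4 ← R4 + (4/3)·R3: [0, 0, 0, 0, 0]
R5 ← R5 + (2/3)·R3: [0, 0, 0, 0, 0]
R6 ← R6 + (2)·R3: [0, 0, 0, 0, 0]
3 nonzero rows, so rank(A) = 3.
A has 5 columns; by rank–nullity, nullity = 5 − 3 = 2.

2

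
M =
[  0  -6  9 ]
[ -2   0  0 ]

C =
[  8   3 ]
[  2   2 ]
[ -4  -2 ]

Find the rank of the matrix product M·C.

First compute MC:
[[-48, -30],
 [-16,  -6]]
Now row reduce the product.
R2 ← R2 − (1/3)·R1: [0, 4]
2 nonzero rows, so rank(MC) = 2.

2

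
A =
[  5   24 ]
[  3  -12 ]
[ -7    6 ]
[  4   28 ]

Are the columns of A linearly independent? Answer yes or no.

Row reduce A to echelon form.
R2 ← R2 − (3/5)·R1: [0, -132/5]
R3 ← R3 + (7/5)·R1: [0, 198/5]
R4 ← R4 − (4/5)·R1: [0, 44/5]
R3 ← R3 + (3/2)·R2: [0, 0]
R4 ← R4 + (1/3)·R2: [0, 0]
2 pivots among 2 columns.
Every column is a pivot column, so the columns are linearly independent.

yes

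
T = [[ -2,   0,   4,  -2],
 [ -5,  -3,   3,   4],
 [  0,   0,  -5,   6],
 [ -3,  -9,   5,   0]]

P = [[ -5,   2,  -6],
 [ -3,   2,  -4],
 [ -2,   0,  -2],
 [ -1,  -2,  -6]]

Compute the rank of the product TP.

2

First compute TP:
[[  4,   0,  16],
 [ 24, -24,  12],
 [  4, -12, -26],
 [ 32, -24,  44]]
Now row reduce the product.
R2 ← R2 − (6)·R1: [0, -24, -84]
R3 ← R3 − R1: [0, -12, -42]
R4 ← R4 − (8)·R1: [0, -24, -84]
R3 ← R3 − (1/2)·R2: [0, 0, 0]
R4 ← R4 − R2: [0, 0, 0]
2 nonzero rows, so rank(TP) = 2.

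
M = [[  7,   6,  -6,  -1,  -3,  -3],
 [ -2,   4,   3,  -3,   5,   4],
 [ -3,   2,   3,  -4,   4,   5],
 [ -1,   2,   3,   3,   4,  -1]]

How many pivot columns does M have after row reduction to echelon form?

3

Row reduce to echelon form.
R2 ← R2 + (2/7)·R1: [0, 40/7, 9/7, -23/7, 29/7, 22/7]
R3 ← R3 + (3/7)·R1: [0, 32/7, 3/7, -31/7, 19/7, 26/7]
R4 ← R4 + (1/7)·R1: [0, 20/7, 15/7, 20/7, 25/7, -10/7]
R3 ← R3 − (4/5)·R2: [0, 0, -3/5, -9/5, -3/5, 6/5]
R4 ← R4 − (1/2)·R2: [0, 0, 3/2, 9/2, 3/2, -3]
R4 ← R4 + (5/2)·R3: [0, 0, 0, 0, 0, 0]
Echelon form has 3 nonzero rows, so rank(M) = 3.
Each nonzero row contributes one pivot column: 3 pivot columns.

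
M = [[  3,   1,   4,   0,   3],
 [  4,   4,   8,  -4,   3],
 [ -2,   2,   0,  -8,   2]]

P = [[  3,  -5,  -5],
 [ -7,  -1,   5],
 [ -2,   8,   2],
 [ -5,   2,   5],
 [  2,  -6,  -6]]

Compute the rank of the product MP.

3

First compute MP:
[[  0,  -2, -20],
 [ -6,  14, -22],
 [ 24, -20, -32]]
Now row reduce the product.
Swap R1 ↔ R2
R3 ← R3 + (4)·R1: [0, 36, -120]
R3 ← R3 + (18)·R2: [0, 0, -480]
3 nonzero rows, so rank(MP) = 3.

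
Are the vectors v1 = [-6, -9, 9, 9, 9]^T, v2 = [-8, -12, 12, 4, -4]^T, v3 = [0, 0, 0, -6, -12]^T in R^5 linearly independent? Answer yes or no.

no

Form the matrix with these vectors as rows and row reduce.
R2 ← R2 − (4/3)·R1: [0, 0, 0, -8, -16]
R3 ← R3 − (3/4)·R2: [0, 0, 0, 0, 0]
2 nonzero rows, so the 3 vectors span a space of dimension 2.
Since 2 < 3, the vectors are linearly dependent.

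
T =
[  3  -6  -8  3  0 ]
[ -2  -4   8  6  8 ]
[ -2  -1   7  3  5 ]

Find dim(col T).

Row reduce to echelon form.
R2 ← R2 + (2/3)·R1: [0, -8, 8/3, 8, 8]
R3 ← R3 + (2/3)·R1: [0, -5, 5/3, 5, 5]
R3 ← R3 − (5/8)·R2: [0, 0, 0, 0, 0]
Echelon form has 2 nonzero rows, so rank(T) = 2.
The column space has dimension equal to the rank: 2.

2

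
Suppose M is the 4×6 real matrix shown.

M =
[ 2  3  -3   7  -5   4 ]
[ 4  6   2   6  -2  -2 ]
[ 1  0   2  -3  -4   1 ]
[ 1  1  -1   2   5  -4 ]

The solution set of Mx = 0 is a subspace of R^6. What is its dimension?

Row reduce to echelon form.
R2 ← R2 − (2)·R1: [0, 0, 8, -8, 8, -10]
R3 ← R3 − (1/2)·R1: [0, -3/2, 7/2, -13/2, -3/2, -1]
R4 ← R4 − (1/2)·R1: [0, -1/2, 1/2, -3/2, 15/2, -6]
Swap R2 ↔ R3
R4 ← R4 − (1/3)·R2: [0, 0, -2/3, 2/3, 8, -17/3]
R4 ← R4 + (1/12)·R3: [0, 0, 0, 0, 26/3, -13/2]
4 nonzero rows, so rank(M) = 4.
M has 6 columns; by rank–nullity, nullity = 6 − 4 = 2.

2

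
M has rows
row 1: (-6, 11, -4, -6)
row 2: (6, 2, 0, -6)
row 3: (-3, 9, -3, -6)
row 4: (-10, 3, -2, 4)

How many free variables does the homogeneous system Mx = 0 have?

1

Row reduce to echelon form.
R2 ← R2 + R1: [0, 13, -4, -12]
R3 ← R3 − (1/2)·R1: [0, 7/2, -1, -3]
R4 ← R4 − (5/3)·R1: [0, -46/3, 14/3, 14]
R3 ← R3 − (7/26)·R2: [0, 0, 1/13, 3/13]
R4 ← R4 + (46/39)·R2: [0, 0, -2/39, -2/13]
R4 ← R4 + (2/3)·R3: [0, 0, 0, 0]
3 nonzero rows, so rank(M) = 3.
M has 4 columns; by rank–nullity, nullity = 4 − 3 = 1.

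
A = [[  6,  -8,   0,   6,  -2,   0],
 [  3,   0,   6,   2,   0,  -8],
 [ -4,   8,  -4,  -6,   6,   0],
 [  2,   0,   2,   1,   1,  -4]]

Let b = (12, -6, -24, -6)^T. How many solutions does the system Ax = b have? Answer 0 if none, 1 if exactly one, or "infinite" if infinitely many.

infinite

Row reduce the augmented matrix [A | b].
R2 ← R2 − (1/2)·R1: [0, 4, 6, -1, 1, -8, -12]
R3 ← R3 + (2/3)·R1: [0, 8/3, -4, -2, 14/3, 0, -16]
R4 ← R4 − (1/3)·R1: [0, 8/3, 2, -1, 5/3, -4, -10]
R3 ← R3 − (2/3)·R2: [0, 0, -8, -4/3, 4, 16/3, -8]
R4 ← R4 − (2/3)·R2: [0, 0, -2, -1/3, 1, 4/3, -2]
R4 ← R4 − (1/4)·R3: [0, 0, 0, 0, 0, 0, 0]
The echelon form has 3 nonzero rows, and every pivot lies in the first 6 columns, so rank(A) = rank([A|b]) = 3.
The system is consistent.
rank = 3 < 6 unknowns, so there are infinitely many solutions.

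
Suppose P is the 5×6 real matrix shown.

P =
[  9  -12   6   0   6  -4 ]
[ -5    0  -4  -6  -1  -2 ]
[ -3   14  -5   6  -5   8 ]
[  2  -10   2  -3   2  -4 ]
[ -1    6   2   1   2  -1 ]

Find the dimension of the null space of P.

Row reduce to echelon form.
R2 ← R2 + (5/9)·R1: [0, -20/3, -2/3, -6, 7/3, -38/9]
R3 ← R3 + (1/3)·R1: [0, 10, -3, 6, -3, 20/3]
R4 ← R4 − (2/9)·R1: [0, -22/3, 2/3, -3, 2/3, -28/9]
R5 ← R5 + (1/9)·R1: [0, 14/3, 8/3, 1, 8/3, -13/9]
R3 ← R3 + (3/2)·R2: [0, 0, -4, -3, 1/2, 1/3]
R4 ← R4 − (11/10)·R2: [0, 0, 7/5, 18/5, -19/10, 23/15]
R5 ← R5 + (7/10)·R2: [0, 0, 11/5, -16/5, 43/10, -22/5]
R4 ← R4 + (7/20)·R3: [0, 0, 0, 51/20, -69/40, 33/20]
R5 ← R5 + (11/20)·R3: [0, 0, 0, -97/20, 183/40, -253/60]
R5 ← R5 + (97/51)·R4: [0, 0, 0, 0, 22/17, -55/51]
5 nonzero rows, so rank(P) = 5.
P has 6 columns; by rank–nullity, nullity = 6 − 5 = 1.

1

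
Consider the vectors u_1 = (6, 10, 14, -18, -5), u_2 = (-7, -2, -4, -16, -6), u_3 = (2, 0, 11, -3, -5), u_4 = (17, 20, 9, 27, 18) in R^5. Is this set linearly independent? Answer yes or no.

yes

Form the matrix with these vectors as rows and row reduce.
R2 ← R2 + (7/6)·R1: [0, 29/3, 37/3, -37, -71/6]
R3 ← R3 − (1/3)·R1: [0, -10/3, 19/3, 3, -10/3]
R4 ← R4 − (17/6)·R1: [0, -25/3, -92/3, 78, 193/6]
R3 ← R3 + (10/29)·R2: [0, 0, 307/29, -283/29, -215/29]
R4 ← R4 + (25/29)·R2: [0, 0, -581/29, 1337/29, 637/29]
R4 ← R4 + (581/307)·R3: [0, 0, 0, 8484/307, 2436/307]
4 nonzero rows, so the 4 vectors span a space of dimension 4.
Since 4 = 4, the vectors are linearly independent.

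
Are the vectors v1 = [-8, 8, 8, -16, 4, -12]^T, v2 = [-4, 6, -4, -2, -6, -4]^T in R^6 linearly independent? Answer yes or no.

yes

Form the matrix with these vectors as rows and row reduce.
R2 ← R2 − (1/2)·R1: [0, 2, -8, 6, -8, 2]
2 nonzero rows, so the 2 vectors span a space of dimension 2.
Since 2 = 2, the vectors are linearly independent.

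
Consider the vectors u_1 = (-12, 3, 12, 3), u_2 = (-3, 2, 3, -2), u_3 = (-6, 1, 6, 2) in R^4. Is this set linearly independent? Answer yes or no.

Form the matrix with these vectors as rows and row reduce.
R2 ← R2 − (1/4)·R1: [0, 5/4, 0, -11/4]
R3 ← R3 − (1/2)·R1: [0, -1/2, 0, 1/2]
R3 ← R3 + (2/5)·R2: [0, 0, 0, -3/5]
3 nonzero rows, so the 3 vectors span a space of dimension 3.
Since 3 = 3, the vectors are linearly independent.

yes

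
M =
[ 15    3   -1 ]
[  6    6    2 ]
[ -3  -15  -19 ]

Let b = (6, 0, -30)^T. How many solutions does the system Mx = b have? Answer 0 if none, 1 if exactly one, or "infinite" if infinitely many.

Row reduce the augmented matrix [M | b].
R2 ← R2 − (2/5)·R1: [0, 24/5, 12/5, -12/5]
R3 ← R3 + (1/5)·R1: [0, -72/5, -96/5, -144/5]
R3 ← R3 + (3)·R2: [0, 0, -12, -36]
The echelon form has 3 nonzero rows, and every pivot lies in the first 3 columns, so rank(M) = rank([M|b]) = 3.
The system is consistent.
rank = 3 = number of unknowns, so the solution is unique.

1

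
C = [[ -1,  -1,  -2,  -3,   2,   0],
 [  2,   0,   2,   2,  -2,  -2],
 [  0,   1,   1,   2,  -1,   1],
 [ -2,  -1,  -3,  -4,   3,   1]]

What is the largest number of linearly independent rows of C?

Row reduce to echelon form.
R2 ← R2 + (2)·R1: [0, -2, -2, -4, 2, -2]
R4 ← R4 − (2)·R1: [0, 1, 1, 2, -1, 1]
R3 ← R3 + (1/2)·R2: [0, 0, 0, 0, 0, 0]
R4 ← R4 + (1/2)·R2: [0, 0, 0, 0, 0, 0]
Echelon form has 2 nonzero rows, so rank(C) = 2.
The rank gives the maximum number of linearly independent rows: 2.

2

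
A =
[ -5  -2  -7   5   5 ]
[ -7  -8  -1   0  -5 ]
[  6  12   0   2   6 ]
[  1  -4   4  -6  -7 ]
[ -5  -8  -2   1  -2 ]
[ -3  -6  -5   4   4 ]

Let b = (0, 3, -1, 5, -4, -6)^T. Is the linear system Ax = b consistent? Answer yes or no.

no

Row reduce the augmented matrix [A | b].
R2 ← R2 − (7/5)·R1: [0, -26/5, 44/5, -7, -12, 3]
R3 ← R3 + (6/5)·R1: [0, 48/5, -42/5, 8, 12, -1]
R4 ← R4 + (1/5)·R1: [0, -22/5, 13/5, -5, -6, 5]
R5 ← R5 − R1: [0, -6, 5, -4, -7, -4]
R6 ← R6 − (3/5)·R1: [0, -24/5, -4/5, 1, 1, -6]
R3 ← R3 + (24/13)·R2: [0, 0, 102/13, -64/13, -132/13, 59/13]
R4 ← R4 − (11/13)·R2: [0, 0, -63/13, 12/13, 54/13, 32/13]
R5 ← R5 − (15/13)·R2: [0, 0, -67/13, 53/13, 89/13, -97/13]
R6 ← R6 − (12/13)·R2: [0, 0, -116/13, 97/13, 157/13, -114/13]
R4 ← R4 + (21/34)·R3: [0, 0, 0, -36/17, -36/17, 179/34]
R5 ← R5 + (67/102)·R3: [0, 0, 0, 43/51, 3/17, -457/102]
R6 ← R6 + (58/51)·R3: [0, 0, 0, 95/51, 9/17, -184/51]
R5 ← R5 + (43/108)·R4: [0, 0, 0, 0, -2/3, -515/216]
R6 ← R6 + (95/108)·R4: [0, 0, 0, 0, -4/3, 221/216]
R6 ← R6 − (2)·R5: [0, 0, 0, 0, 0, 139/24]
The echelon form has 6 nonzero rows; the last pivot sits in the augmented column, so rank(A) = 5 but rank([A|b]) = 6.
Since the ranks differ, the system is inconsistent.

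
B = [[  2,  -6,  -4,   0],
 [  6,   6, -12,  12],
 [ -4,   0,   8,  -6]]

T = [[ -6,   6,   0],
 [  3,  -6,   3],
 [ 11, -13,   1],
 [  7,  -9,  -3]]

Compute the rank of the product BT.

2

First compute BT:
[[-74, 100, -22],
 [-66,  48, -30],
 [ 70, -74,  26]]
Now row reduce the product.
R2 ← R2 − (33/37)·R1: [0, -1524/37, -384/37]
R3 ← R3 + (35/37)·R1: [0, 762/37, 192/37]
R3 ← R3 + (1/2)·R2: [0, 0, 0]
2 nonzero rows, so rank(BT) = 2.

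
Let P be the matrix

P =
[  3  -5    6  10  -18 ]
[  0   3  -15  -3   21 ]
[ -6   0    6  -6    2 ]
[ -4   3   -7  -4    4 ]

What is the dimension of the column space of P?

4

Row reduce to echelon form.
R3 ← R3 + (2)·R1: [0, -10, 18, 14, -34]
R4 ← R4 + (4/3)·R1: [0, -11/3, 1, 28/3, -20]
R3 ← R3 + (10/3)·R2: [0, 0, -32, 4, 36]
R4 ← R4 + (11/9)·R2: [0, 0, -52/3, 17/3, 17/3]
R4 ← R4 − (13/24)·R3: [0, 0, 0, 7/2, -83/6]
Echelon form has 4 nonzero rows, so rank(P) = 4.
The column space has dimension equal to the rank: 4.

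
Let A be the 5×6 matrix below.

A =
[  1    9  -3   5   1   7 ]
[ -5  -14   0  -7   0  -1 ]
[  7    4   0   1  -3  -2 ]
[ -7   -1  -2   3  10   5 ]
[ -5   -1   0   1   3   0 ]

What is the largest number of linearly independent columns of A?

Row reduce to echelon form.
R2 ← R2 + (5)·R1: [0, 31, -15, 18, 5, 34]
R3 ← R3 − (7)·R1: [0, -59, 21, -34, -10, -51]
R4 ← R4 + (7)·R1: [0, 62, -23, 38, 17, 54]
R5 ← R5 + (5)·R1: [0, 44, -15, 26, 8, 35]
R3 ← R3 + (59/31)·R2: [0, 0, -234/31, 8/31, -15/31, 425/31]
R4 ← R4 − (2)·R2: [0, 0, 7, 2, 7, -14]
R5 ← R5 − (44/31)·R2: [0, 0, 195/31, 14/31, 28/31, -411/31]
R4 ← R4 + (217/234)·R3: [0, 0, 0, 262/117, 511/78, -301/234]
R5 ← R5 + (5/6)·R3: [0, 0, 0, 2/3, 1/2, -11/6]
R5 ← R5 − (39/131)·R4: [0, 0, 0, 0, -190/131, -190/131]
Echelon form has 5 nonzero rows, so rank(A) = 5.
The rank gives the maximum number of linearly independent columns: 5.

5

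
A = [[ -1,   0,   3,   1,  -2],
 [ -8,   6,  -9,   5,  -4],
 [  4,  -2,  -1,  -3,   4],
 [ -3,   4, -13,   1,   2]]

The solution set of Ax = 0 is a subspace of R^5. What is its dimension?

3

Row reduce to echelon form.
R2 ← R2 − (8)·R1: [0, 6, -33, -3, 12]
R3 ← R3 + (4)·R1: [0, -2, 11, 1, -4]
R4 ← R4 − (3)·R1: [0, 4, -22, -2, 8]
R3 ← R3 + (1/3)·R2: [0, 0, 0, 0, 0]
R4 ← R4 − (2/3)·R2: [0, 0, 0, 0, 0]
2 nonzero rows, so rank(A) = 2.
A has 5 columns; by rank–nullity, nullity = 5 − 2 = 3.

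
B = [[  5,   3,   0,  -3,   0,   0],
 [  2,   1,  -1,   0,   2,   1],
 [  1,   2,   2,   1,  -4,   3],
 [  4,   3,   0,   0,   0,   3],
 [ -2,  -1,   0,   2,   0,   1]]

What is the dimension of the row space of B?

Row reduce to echelon form.
R2 ← R2 − (2/5)·R1: [0, -1/5, -1, 6/5, 2, 1]
R3 ← R3 − (1/5)·R1: [0, 7/5, 2, 8/5, -4, 3]
R4 ← R4 − (4/5)·R1: [0, 3/5, 0, 12/5, 0, 3]
R5 ← R5 + (2/5)·R1: [0, 1/5, 0, 4/5, 0, 1]
R3 ← R3 + (7)·R2: [0, 0, -5, 10, 10, 10]
R4 ← R4 + (3)·R2: [0, 0, -3, 6, 6, 6]
R5 ← R5 + R2: [0, 0, -1, 2, 2, 2]
R4 ← R4 − (3/5)·R3: [0, 0, 0, 0, 0, 0]
R5 ← R5 − (1/5)·R3: [0, 0, 0, 0, 0, 0]
Echelon form has 3 nonzero rows, so rank(B) = 3.
The row space has dimension equal to the rank: 3.

3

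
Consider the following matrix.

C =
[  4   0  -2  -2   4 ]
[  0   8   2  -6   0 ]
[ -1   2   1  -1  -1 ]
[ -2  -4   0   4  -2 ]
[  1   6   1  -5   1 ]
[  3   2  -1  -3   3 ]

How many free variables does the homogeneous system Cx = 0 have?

3

Row reduce to echelon form.
R3 ← R3 + (1/4)·R1: [0, 2, 1/2, -3/2, 0]
R4 ← R4 + (1/2)·R1: [0, -4, -1, 3, 0]
R5 ← R5 − (1/4)·R1: [0, 6, 3/2, -9/2, 0]
R6 ← R6 − (3/4)·R1: [0, 2, 1/2, -3/2, 0]
R3 ← R3 − (1/4)·R2: [0, 0, 0, 0, 0]
R4 ← R4 + (1/2)·R2: [0, 0, 0, 0, 0]
R5 ← R5 − (3/4)·R2: [0, 0, 0, 0, 0]
R6 ← R6 − (1/4)·R2: [0, 0, 0, 0, 0]
2 nonzero rows, so rank(C) = 2.
C has 5 columns; by rank–nullity, nullity = 5 − 2 = 3.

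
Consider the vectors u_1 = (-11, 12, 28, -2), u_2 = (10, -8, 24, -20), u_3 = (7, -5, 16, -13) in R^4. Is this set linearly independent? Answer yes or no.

Form the matrix with these vectors as rows and row reduce.
R2 ← R2 + (10/11)·R1: [0, 32/11, 544/11, -240/11]
R3 ← R3 + (7/11)·R1: [0, 29/11, 372/11, -157/11]
R3 ← R3 − (29/32)·R2: [0, 0, -11, 11/2]
3 nonzero rows, so the 3 vectors span a space of dimension 3.
Since 3 = 3, the vectors are linearly independent.

yes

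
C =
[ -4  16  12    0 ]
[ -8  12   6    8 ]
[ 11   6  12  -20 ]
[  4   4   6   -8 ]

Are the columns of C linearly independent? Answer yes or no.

Row reduce C to echelon form.
R2 ← R2 − (2)·R1: [0, -20, -18, 8]
R3 ← R3 + (11/4)·R1: [0, 50, 45, -20]
R4 ← R4 + R1: [0, 20, 18, -8]
R3 ← R3 + (5/2)·R2: [0, 0, 0, 0]
R4 ← R4 + R2: [0, 0, 0, 0]
2 pivots among 4 columns.
Only 2 < 4 pivot columns, so the columns are linearly dependent.

no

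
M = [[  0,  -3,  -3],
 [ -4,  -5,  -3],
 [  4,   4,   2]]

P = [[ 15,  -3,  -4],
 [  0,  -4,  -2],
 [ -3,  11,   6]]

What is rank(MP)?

2

First compute MP:
[[  9, -21, -12],
 [-51,  -1,   8],
 [ 54,  -6, -12]]
Now row reduce the product.
R2 ← R2 + (17/3)·R1: [0, -120, -60]
R3 ← R3 − (6)·R1: [0, 120, 60]
R3 ← R3 + R2: [0, 0, 0]
2 nonzero rows, so rank(MP) = 2.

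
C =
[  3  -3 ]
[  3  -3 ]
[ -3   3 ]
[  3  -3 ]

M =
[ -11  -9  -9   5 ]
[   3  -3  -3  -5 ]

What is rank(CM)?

First compute CM:
[[-42, -18, -18,  30],
 [-42, -18, -18,  30],
 [ 42,  18,  18, -30],
 [-42, -18, -18,  30]]
Now row reduce the product.
R2 ← R2 − R1: [0, 0, 0, 0]
R3 ← R3 + R1: [0, 0, 0, 0]
R4 ← R4 − R1: [0, 0, 0, 0]
1 nonzero row, so rank(CM) = 1.

1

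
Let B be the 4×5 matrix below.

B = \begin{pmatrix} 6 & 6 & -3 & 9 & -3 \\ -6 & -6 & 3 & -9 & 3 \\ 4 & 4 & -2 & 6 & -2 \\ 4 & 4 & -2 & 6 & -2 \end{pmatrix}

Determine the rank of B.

Row reduce to echelon form.
R2 ← R2 + R1: [0, 0, 0, 0, 0]
R3 ← R3 − (2/3)·R1: [0, 0, 0, 0, 0]
R4 ← R4 − (2/3)·R1: [0, 0, 0, 0, 0]
Echelon form has 1 nonzero row, so rank(B) = 1.

1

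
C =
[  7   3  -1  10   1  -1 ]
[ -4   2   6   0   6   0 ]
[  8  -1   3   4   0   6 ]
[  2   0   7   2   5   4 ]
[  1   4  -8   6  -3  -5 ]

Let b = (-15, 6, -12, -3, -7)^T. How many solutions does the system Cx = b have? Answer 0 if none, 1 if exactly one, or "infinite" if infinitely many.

infinite

Row reduce the augmented matrix [C | b].
R2 ← R2 + (4/7)·R1: [0, 26/7, 38/7, 40/7, 46/7, -4/7, -18/7]
R3 ← R3 − (8/7)·R1: [0, -31/7, 29/7, -52/7, -8/7, 50/7, 36/7]
R4 ← R4 − (2/7)·R1: [0, -6/7, 51/7, -6/7, 33/7, 30/7, 9/7]
R5 ← R5 − (1/7)·R1: [0, 25/7, -55/7, 32/7, -22/7, -34/7, -34/7]
R3 ← R3 + (31/26)·R2: [0, 0, 138/13, -8/13, 87/13, 84/13, 27/13]
R4 ← R4 + (3/13)·R2: [0, 0, 111/13, 6/13, 81/13, 54/13, 9/13]
R5 ← R5 − (25/26)·R2: [0, 0, -170/13, -12/13, -123/13, -56/13, -31/13]
R4 ← R4 − (37/46)·R3: [0, 0, 0, 22/23, 39/46, -24/23, -45/46]
R5 ← R5 + (85/69)·R3: [0, 0, 0, -116/69, -28/23, 84/23, 4/23]
R5 ← R5 + (58/33)·R4: [0, 0, 0, 0, 3/11, 20/11, -17/11]
The echelon form has 5 nonzero rows, and every pivot lies in the first 6 columns, so rank(C) = rank([C|b]) = 5.
The system is consistent.
rank = 5 < 6 unknowns, so there are infinitely many solutions.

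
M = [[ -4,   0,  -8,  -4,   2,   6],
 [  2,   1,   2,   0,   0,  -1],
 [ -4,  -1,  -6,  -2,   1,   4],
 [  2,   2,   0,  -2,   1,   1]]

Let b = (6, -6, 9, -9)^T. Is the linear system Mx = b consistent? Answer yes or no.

yes

Row reduce the augmented matrix [M | b].
R2 ← R2 + (1/2)·R1: [0, 1, -2, -2, 1, 2, -3]
R3 ← R3 − R1: [0, -1, 2, 2, -1, -2, 3]
R4 ← R4 + (1/2)·R1: [0, 2, -4, -4, 2, 4, -6]
R3 ← R3 + R2: [0, 0, 0, 0, 0, 0, 0]
R4 ← R4 − (2)·R2: [0, 0, 0, 0, 0, 0, 0]
The echelon form has 2 nonzero rows, and every pivot lies in the first 6 columns, so rank(M) = rank([M|b]) = 2.
The system is consistent.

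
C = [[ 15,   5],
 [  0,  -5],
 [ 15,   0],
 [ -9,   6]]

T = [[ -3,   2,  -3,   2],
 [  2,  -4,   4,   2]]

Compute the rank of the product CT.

First compute CT:
[[-35,  10, -25,  40],
 [-10,  20, -20, -10],
 [-45,  30, -45,  30],
 [ 39, -42,  51,  -6]]
Now row reduce the product.
R2 ← R2 − (2/7)·R1: [0, 120/7, -90/7, -150/7]
R3 ← R3 − (9/7)·R1: [0, 120/7, -90/7, -150/7]
R4 ← R4 + (39/35)·R1: [0, -216/7, 162/7, 270/7]
R3 ← R3 − R2: [0, 0, 0, 0]
R4 ← R4 + (9/5)·R2: [0, 0, 0, 0]
2 nonzero rows, so rank(CT) = 2.

2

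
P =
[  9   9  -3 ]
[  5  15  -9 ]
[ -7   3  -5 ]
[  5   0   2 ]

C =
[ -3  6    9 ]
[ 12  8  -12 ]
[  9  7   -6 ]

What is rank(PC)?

2

First compute PC:
[[ 54, 105,  -9],
 [ 84,  87, -81],
 [ 12, -53, -69],
 [  3,  44,  33]]
Now row reduce the product.
R2 ← R2 − (14/9)·R1: [0, -229/3, -67]
R3 ← R3 − (2/9)·R1: [0, -229/3, -67]
R4 ← R4 − (1/18)·R1: [0, 229/6, 67/2]
R3 ← R3 − R2: [0, 0, 0]
R4 ← R4 + (1/2)·R2: [0, 0, 0]
2 nonzero rows, so rank(PC) = 2.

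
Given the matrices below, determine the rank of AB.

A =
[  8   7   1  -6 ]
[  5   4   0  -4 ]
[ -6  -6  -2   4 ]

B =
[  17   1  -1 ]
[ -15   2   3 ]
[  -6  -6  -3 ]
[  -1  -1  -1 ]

2

First compute AB:
[[ 31,  22,  16],
 [ 29,  17,  11],
 [ -4, -10, -10]]
Now row reduce the product.
R2 ← R2 − (29/31)·R1: [0, -111/31, -123/31]
R3 ← R3 + (4/31)·R1: [0, -222/31, -246/31]
R3 ← R3 − (2)·R2: [0, 0, 0]
2 nonzero rows, so rank(AB) = 2.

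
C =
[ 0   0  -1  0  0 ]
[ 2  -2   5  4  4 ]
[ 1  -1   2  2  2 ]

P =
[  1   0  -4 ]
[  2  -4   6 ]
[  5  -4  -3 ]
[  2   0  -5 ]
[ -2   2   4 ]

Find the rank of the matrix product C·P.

First compute CP:
[[ -5,   4,   3],
 [ 23,  -4, -39],
 [  9,   0, -18]]
Now row reduce the product.
R2 ← R2 + (23/5)·R1: [0, 72/5, -126/5]
R3 ← R3 + (9/5)·R1: [0, 36/5, -63/5]
R3 ← R3 − (1/2)·R2: [0, 0, 0]
2 nonzero rows, so rank(CP) = 2.

2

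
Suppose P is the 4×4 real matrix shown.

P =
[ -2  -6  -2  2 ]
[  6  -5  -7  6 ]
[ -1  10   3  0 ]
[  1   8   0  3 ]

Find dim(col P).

3

Row reduce to echelon form.
R2 ← R2 + (3)·R1: [0, -23, -13, 12]
R3 ← R3 − (1/2)·R1: [0, 13, 4, -1]
R4 ← R4 + (1/2)·R1: [0, 5, -1, 4]
R3 ← R3 + (13/23)·R2: [0, 0, -77/23, 133/23]
R4 ← R4 + (5/23)·R2: [0, 0, -88/23, 152/23]
R4 ← R4 − (8/7)·R3: [0, 0, 0, 0]
Echelon form has 3 nonzero rows, so rank(P) = 3.
The column space has dimension equal to the rank: 3.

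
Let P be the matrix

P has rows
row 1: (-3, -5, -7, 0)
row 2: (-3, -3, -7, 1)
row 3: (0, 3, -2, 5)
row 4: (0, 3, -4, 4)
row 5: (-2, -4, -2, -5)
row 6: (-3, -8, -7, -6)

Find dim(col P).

4

Row reduce to echelon form.
R2 ← R2 − R1: [0, 2, 0, 1]
R5 ← R5 − (2/3)·R1: [0, -2/3, 8/3, -5]
R6 ← R6 − R1: [0, -3, 0, -6]
R3 ← R3 − (3/2)·R2: [0, 0, -2, 7/2]
R4 ← R4 − (3/2)·R2: [0, 0, -4, 5/2]
R5 ← R5 + (1/3)·R2: [0, 0, 8/3, -14/3]
R6 ← R6 + (3/2)·R2: [0, 0, 0, -9/2]
R4 ← R4 − (2)·R3: [0, 0, 0, -9/2]
R5 ← R5 + (4/3)·R3: [0, 0, 0, 0]
R6 ← R6 − R4: [0, 0, 0, 0]
Echelon form has 4 nonzero rows, so rank(P) = 4.
The column space has dimension equal to the rank: 4.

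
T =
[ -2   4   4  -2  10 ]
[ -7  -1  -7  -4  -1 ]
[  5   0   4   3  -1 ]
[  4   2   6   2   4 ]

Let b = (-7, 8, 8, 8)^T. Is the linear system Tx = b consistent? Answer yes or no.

Row reduce the augmented matrix [T | b].
R2 ← R2 − (7/2)·R1: [0, -15, -21, 3, -36, 65/2]
R3 ← R3 + (5/2)·R1: [0, 10, 14, -2, 24, -19/2]
R4 ← R4 + (2)·R1: [0, 10, 14, -2, 24, -6]
R3 ← R3 + (2/3)·R2: [0, 0, 0, 0, 0, 73/6]
R4 ← R4 + (2/3)·R2: [0, 0, 0, 0, 0, 47/3]
R4 ← R4 − (94/73)·R3: [0, 0, 0, 0, 0, 0]
The echelon form has 3 nonzero rows; the last pivot sits in the augmented column, so rank(T) = 2 but rank([T|b]) = 3.
Since the ranks differ, the system is inconsistent.

no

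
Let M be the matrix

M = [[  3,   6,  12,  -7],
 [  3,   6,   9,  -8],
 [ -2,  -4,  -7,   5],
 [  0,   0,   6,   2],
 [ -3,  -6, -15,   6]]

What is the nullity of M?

2

Row reduce to echelon form.
R2 ← R2 − R1: [0, 0, -3, -1]
R3 ← R3 + (2/3)·R1: [0, 0, 1, 1/3]
R5 ← R5 + R1: [0, 0, -3, -1]
R3 ← R3 + (1/3)·R2: [0, 0, 0, 0]
R4 ← R4 + (2)·R2: [0, 0, 0, 0]
R5 ← R5 − R2: [0, 0, 0, 0]
2 nonzero rows, so rank(M) = 2.
M has 4 columns; by rank–nullity, nullity = 4 − 2 = 2.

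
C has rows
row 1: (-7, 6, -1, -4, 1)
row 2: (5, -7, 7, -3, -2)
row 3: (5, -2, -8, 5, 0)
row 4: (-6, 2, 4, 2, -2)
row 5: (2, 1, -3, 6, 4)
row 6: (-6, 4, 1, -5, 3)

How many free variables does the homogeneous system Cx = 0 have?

0

Row reduce to echelon form.
R2 ← R2 + (5/7)·R1: [0, -19/7, 44/7, -41/7, -9/7]
R3 ← R3 + (5/7)·R1: [0, 16/7, -61/7, 15/7, 5/7]
R4 ← R4 − (6/7)·R1: [0, -22/7, 34/7, 38/7, -20/7]
R5 ← R5 + (2/7)·R1: [0, 19/7, -23/7, 34/7, 30/7]
R6 ← R6 − (6/7)·R1: [0, -8/7, 13/7, -11/7, 15/7]
R3 ← R3 + (16/19)·R2: [0, 0, -65/19, -53/19, -7/19]
R4 ← R4 − (22/19)·R2: [0, 0, -46/19, 232/19, -26/19]
R5 ← R5 + R2: [0, 0, 3, -1, 3]
R6 ← R6 − (8/19)·R2: [0, 0, -15/19, 17/19, 51/19]
R4 ← R4 − (46/65)·R3: [0, 0, 0, 922/65, -72/65]
R5 ← R5 + (57/65)·R3: [0, 0, 0, -224/65, 174/65]
R6 ← R6 − (3/13)·R3: [0, 0, 0, 20/13, 36/13]
R5 ← R5 + (112/461)·R4: [0, 0, 0, 0, 1110/461]
R6 ← R6 − (50/461)·R4: [0, 0, 0, 0, 1332/461]
R6 ← R6 − (6/5)·R5: [0, 0, 0, 0, 0]
5 nonzero rows, so rank(C) = 5.
C has 5 columns; by rank–nullity, nullity = 5 − 5 = 0.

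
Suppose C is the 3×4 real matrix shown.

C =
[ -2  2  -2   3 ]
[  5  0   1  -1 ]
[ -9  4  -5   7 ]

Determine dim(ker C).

Row reduce to echelon form.
R2 ← R2 + (5/2)·R1: [0, 5, -4, 13/2]
R3 ← R3 − (9/2)·R1: [0, -5, 4, -13/2]
R3 ← R3 + R2: [0, 0, 0, 0]
2 nonzero rows, so rank(C) = 2.
C has 4 columns; by rank–nullity, nullity = 4 − 2 = 2.

2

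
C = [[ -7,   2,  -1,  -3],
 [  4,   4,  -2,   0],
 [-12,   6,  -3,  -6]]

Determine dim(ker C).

2

Row reduce to echelon form.
R2 ← R2 + (4/7)·R1: [0, 36/7, -18/7, -12/7]
R3 ← R3 − (12/7)·R1: [0, 18/7, -9/7, -6/7]
R3 ← R3 − (1/2)·R2: [0, 0, 0, 0]
2 nonzero rows, so rank(C) = 2.
C has 4 columns; by rank–nullity, nullity = 4 − 2 = 2.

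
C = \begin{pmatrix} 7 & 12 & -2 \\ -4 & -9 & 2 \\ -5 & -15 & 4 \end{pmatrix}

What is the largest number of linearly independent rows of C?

Row reduce to echelon form.
R2 ← R2 + (4/7)·R1: [0, -15/7, 6/7]
R3 ← R3 + (5/7)·R1: [0, -45/7, 18/7]
R3 ← R3 − (3)·R2: [0, 0, 0]
Echelon form has 2 nonzero rows, so rank(C) = 2.
The rank gives the maximum number of linearly independent rows: 2.

2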